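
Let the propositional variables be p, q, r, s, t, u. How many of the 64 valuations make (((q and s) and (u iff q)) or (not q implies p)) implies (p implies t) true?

Initial set: {T ((((q and s) and (u iff q)) or (not q implies p)) implies (p implies t))}.
T ((((q and s) and (u iff q)) or (not q implies p)) implies (p implies t)): β-rule — branch into F (((q and s) and (u iff q)) or (not q implies p))  //  T (p implies t).
  branch 1 (add F (((q and s) and (u iff q)) or (not q implies p))):
    F (((q and s) and (u iff q)) or (not q implies p)): α-rule — add F ((q and s) and (u iff q)), F (not q implies p).
    F (not q implies p): α-rule — add T not q, F p.
    F ((q and s) and (u iff q)): β-rule — branch into F (q and s)  //  F (u iff q).
      branch 1.1 (add F (q and s)):
        F (q and s): β-rule — branch into F q  //  F s.
          branch 1.1.1 (add F q):
            ○ open, literals {p=0, q=0}.
          branch 1.1.2 (add F s):
            ○ open, literals {p=0, q=0, s=0}.
      branch 1.2 (add F (u iff q)):
        F (u iff q): β-rule — branch into T u, F q  //  F u, T q.
          branch 1.2.1 (add T u, F q):
            ○ open, literals {p=0, q=0, u=1}.
          branch 1.2.2 (add F u, T q):
            × closes — contains both q and not q.
  branch 2 (add T (p implies t)):
    T (p implies t): β-rule — branch into F p  //  T t.
      branch 2.1 (add F p):
        ○ open, literals {p=0}.
      branch 2.2 (add T t):
        ○ open, literals {t=1}.
1 branch closed, 5 open.
Each open branch fixes some atoms; the unmentioned ones are free. Counting distinct full assignments: branch {p=0, q=0} (r, s, t, u) contributes 16 new; branch {p=0, q=0, s=0} (r, t, u) contributes 0 new; branch {p=0, q=0, u=1} (r, s, t) contributes 0 new; branch {p=0} (q, r, s, t, u) contributes 16 new; branch {t=1} (p, q, r, s, u) contributes 16 new. Total: 48.

48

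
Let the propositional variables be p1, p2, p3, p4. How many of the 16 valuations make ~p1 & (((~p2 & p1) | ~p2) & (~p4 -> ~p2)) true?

Initial set: {(~p1 & (((~p2 & p1) | ~p2) & (~p4 -> ~p2)))}.
(~p1 & (((~p2 & p1) | ~p2) & (~p4 -> ~p2))): α-rule — add ~p1, (((~p2 & p1) | ~p2) & (~p4 -> ~p2)).
(((~p2 & p1) | ~p2) & (~p4 -> ~p2)): α-rule — add ((~p2 & p1) | ~p2), (~p4 -> ~p2).
((~p2 & p1) | ~p2): β-rule — branch into (~p2 & p1)  //  ~p2.
  branch 1 (add (~p2 & p1)):
    (~p2 & p1): α-rule — add ~p2, p1.
    × closes — contains both p1 and ~p1.
  branch 2 (add ~p2):
    (~p4 -> ~p2): β-rule — branch into ~~p4  //  ~p2.
      branch 2.1 (add ~~p4):
        ○ open, literals {p1=F, p2=F, p4=T}.
      branch 2.2 (add ~p2):
        ○ open, literals {p1=F, p2=F}.
1 branch closed, 2 open.
Each open branch fixes some atoms; the unmentioned ones are free. Counting distinct full assignments: branch {p1=F, p2=F, p4=T} (p3) contributes 2 new; branch {p1=F, p2=F} (p3, p4) contributes 2 new. Total: 4.

4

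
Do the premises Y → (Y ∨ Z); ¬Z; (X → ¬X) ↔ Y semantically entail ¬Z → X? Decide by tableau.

Initial set: {(Y → (Y ∨ Z)); ¬Z; ((X → ¬X) ↔ Y); ¬(¬Z → X)}.
¬(¬Z → X): α-rule — add ¬Z, ¬X.
(Y → (Y ∨ Z)): β-rule — branch into ¬Y  //  (Y ∨ Z).
  branch 1 (add ¬Y):
    ((X → ¬X) ↔ Y): β-rule — branch into (X → ¬X), Y  //  ¬(X → ¬X), ¬Y.
      branch 1.1 (add (X → ¬X), Y):
        × closes — contains both Y and ¬Y.
      branch 1.2 (add ¬(X → ¬X), ¬Y):
        ¬(X → ¬X): α-rule — add X, ¬¬X.
        × closes — contains both X and ¬X.
  branch 2 (add (Y ∨ Z)):
    ((X → ¬X) ↔ Y): β-rule — branch into (X → ¬X), Y  //  ¬(X → ¬X), ¬Y.
      branch 2.1 (add (X → ¬X), Y):
        (Y ∨ Z): β-rule — branch into Y  //  Z.
          branch 2.1.1 (add Y):
            (X → ¬X): β-rule — branch into ¬X  //  ¬X.
              branch 2.1.1.1 (add ¬X):
                ○ open, literals {X=false, Y=true, Z=false}.
              branch 2.1.1.2 (add ¬X):
                ○ open, literals {X=false, Y=true, Z=false}.
          branch 2.1.2 (add Z):
            × closes — contains both Z and ¬Z.
      branch 2.2 (add ¬(X → ¬X), ¬Y):
        ¬(X → ¬X): α-rule — add X, ¬¬X.
        × closes — contains both X and ¬X.
4 branches closed, 2 open.
An open branch gives a countermodel: X=false, Y=true, Z=false (unmentioned atoms arbitrary); the premises hold there but the conclusion fails.

No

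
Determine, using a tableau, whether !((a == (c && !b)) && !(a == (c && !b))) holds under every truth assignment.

Assume the negation and expand:
Initial set: {!!((a == (c && !b)) && !(a == (c && !b)))}.
!!((a == (c && !b)) && !(a == (c && !b))): α-rule — add (a == (c && !b)), !(a == (c && !b)).
(a == (c && !b)): β-rule — branch into a, (c && !b)  //  !a, !(c && !b).
  branch 1 (add a, (c && !b)):
    (c && !b): α-rule — add c, !b.
    !(a == (c && !b)): β-rule — branch into a, !(c && !b)  //  !a, (c && !b).
      branch 1.1 (add a, !(c && !b)):
        !(c && !b): β-rule — branch into !c  //  !!b.
          branch 1.1.1 (add !c):
            × closes — contains both c and !c.
          branch 1.1.2 (add !!b):
            × closes — contains both b and !b.
      branch 1.2 (add !a, (c && !b)):
        × closes — contains both a and !a.
  branch 2 (add !a, !(c && !b)):
    !(a == (c && !b)): β-rule — branch into a, !(c && !b)  //  !a, (c && !b).
      branch 2.1 (add a, !(c && !b)):
        × closes — contains both a and !a.
      branch 2.2 (add !a, (c && !b)):
        (c && !b): α-rule — add c, !b.
        !(c && !b): β-rule — branch into !c  //  !!b.
          branch 2.2.1 (add !c):
            × closes — contains both c and !c.
          branch 2.2.2 (add !!b):
            × closes — contains both b and !b.
All 6 branches close.
Every branch closed, so the negation is unsatisfiable and the formula is valid.

Valid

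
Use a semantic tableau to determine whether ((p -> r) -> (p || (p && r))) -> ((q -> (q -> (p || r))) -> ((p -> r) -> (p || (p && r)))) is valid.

Assume the negation and expand:
Initial set: {!(((p -> r) -> (p || (p && r))) -> ((q -> (q -> (p || r))) -> ((p -> r) -> (p || (p && r)))))}.
!(((p -> r) -> (p || (p && r))) -> ((q -> (q -> (p || r))) -> ((p -> r) -> (p || (p && r))))): α-rule — add ((p -> r) -> (p || (p && r))), !((q -> (q -> (p || r))) -> ((p -> r) -> (p || (p && r)))).
!((q -> (q -> (p || r))) -> ((p -> r) -> (p || (p && r)))): α-rule — add (q -> (q -> (p || r))), !((p -> r) -> (p || (p && r))).
!((p -> r) -> (p || (p && r))): α-rule — add (p -> r), !(p || (p && r)).
!(p || (p && r)): α-rule — add !p, !(p && r).
((p -> r) -> (p || (p && r))): β-rule — branch into !(p -> r)  //  (p || (p && r)).
  branch 1 (add !(p -> r)):
    !(p -> r): α-rule — add p, !r.
    × closes — contains both p and !p.
  branch 2 (add (p || (p && r))):
    (q -> (q -> (p || r))): β-rule — branch into !q  //  (q -> (p || r)).
      branch 2.1 (add !q):
        (p -> r): β-rule — branch into !p  //  r.
          branch 2.1.1 (add !p):
            !(p && r): β-rule — branch into !p  //  !r.
              branch 2.1.1.1 (add !p):
                (p || (p && r)): β-rule — branch into p  //  (p && r).
                  branch 2.1.1.1.1 (add p):
                    × closes — contains both p and !p.
                  branch 2.1.1.1.2 (add (p && r)):
                    (p && r): α-rule — add p, r.
                    × closes — contains both p and !p.
              branch 2.1.1.2 (add !r):
                (p || (p && r)): β-rule — branch into p  //  (p && r).
                  branch 2.1.1.2.1 (add p):
                    × closes — contains both p and !p.
                  branch 2.1.1.2.2 (add (p && r)):
                    (p && r): α-rule — add p, r.
                    × closes — contains both p and !p.
          branch 2.1.2 (add r):
            !(p && r): β-rule — branch into !p  //  !r.
              branch 2.1.2.1 (add !p):
                (p || (p && r)): β-rule — branch into p  //  (p && r).
                  branch 2.1.2.1.1 (add p):
                    × closes — contains both p and !p.
                  branch 2.1.2.1.2 (add (p && r)):
                    (p && r): α-rule — add p, r.
                    × closes — contains both p and !p.
              branch 2.1.2.2 (add !r):
                × closes — contains both r and !r.
      branch 2.2 (add (q -> (p || r))):
        (p -> r): β-rule — branch into !p  //  r.
          branch 2.2.1 (add !p):
            !(p && r): β-rule — branch into !p  //  !r.
              branch 2.2.1.1 (add !p):
                (p || (p && r)): β-rule — branch into p  //  (p && r).
                  branch 2.2.1.1.1 (add p):
                    × closes — contains both p and !p.
                  branch 2.2.1.1.2 (add (p && r)):
                    (p && r): α-rule — add p, r.
                    × closes — contains both p and !p.
              branch 2.2.1.2 (add !r):
                (p || (p && r)): β-rule — branch into p  //  (p && r).
                  branch 2.2.1.2.1 (add p):
                    × closes — contains both p and !p.
                  branch 2.2.1.2.2 (add (p && r)):
                    (p && r): α-rule — add p, r.
                    × closes — contains both p and !p.
          branch 2.2.2 (add r):
            !(p && r): β-rule — branch into !p  //  !r.
              branch 2.2.2.1 (add !p):
                (p || (p && r)): β-rule — branch into p  //  (p && r).
                  branch 2.2.2.1.1 (add p):
                    × closes — contains both p and !p.
                  branch 2.2.2.1.2 (add (p && r)):
                    (p && r): α-rule — add p, r.
                    × closes — contains both p and !p.
              branch 2.2.2.2 (add !r):
                × closes — contains both r and !r.
All 15 branches close.
Every branch closed, so the negation is unsatisfiable and the formula is valid.

Valid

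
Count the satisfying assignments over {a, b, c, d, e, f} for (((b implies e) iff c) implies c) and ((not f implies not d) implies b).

Initial set: {((((b implies e) iff c) implies c) and ((not f implies not d) implies b))}.
((((b implies e) iff c) implies c) and ((not f implies not d) implies b)): α-rule — add (((b implies e) iff c) implies c), ((not f implies not d) implies b).
(((b implies e) iff c) implies c): β-rule — branch into not ((b implies e) iff c)  //  c.
  branch 1 (add not ((b implies e) iff c)):
    ((not f implies not d) implies b): β-rule — branch into not (not f implies not d)  //  b.
      branch 1.1 (add not (not f implies not d)):
        not (not f implies not d): α-rule — add not f, not not d.
        not ((b implies e) iff c): β-rule — branch into (b implies e), not c  //  not (b implies e), c.
          branch 1.1.1 (add (b implies e), not c):
            (b implies e): β-rule — branch into not b  //  e.
              branch 1.1.1.1 (add not b):
                ○ open, literals {b=0, c=0, d=1, f=0}.
              branch 1.1.1.2 (add e):
                ○ open, literals {c=0, d=1, e=1, f=0}.
          branch 1.1.2 (add not (b implies e), c):
            not (b implies e): α-rule — add b, not e.
            ○ open, literals {b=1, c=1, d=1, e=0, f=0}.
      branch 1.2 (add b):
        not ((b implies e) iff c): β-rule — branch into (b implies e), not c  //  not (b implies e), c.
          branch 1.2.1 (add (b implies e), not c):
            (b implies e): β-rule — branch into not b  //  e.
              branch 1.2.1.1 (add not b):
                × closes — contains both b and not b.
              branch 1.2.1.2 (add e):
                ○ open, literals {b=1, c=0, e=1}.
          branch 1.2.2 (add not (b implies e), c):
            not (b implies e): α-rule — add b, not e.
            ○ open, literals {b=1, c=1, e=0}.
  branch 2 (add c):
    ((not f implies not d) implies b): β-rule — branch into not (not f implies not d)  //  b.
      branch 2.1 (add not (not f implies not d)):
        not (not f implies not d): α-rule — add not f, not not d.
        ○ open, literals {c=1, d=1, f=0}.
      branch 2.2 (add b):
        ○ open, literals {b=1, c=1}.
1 branch closed, 7 open.
Each open branch fixes some atoms; the unmentioned ones are free. Counting distinct full assignments: branch {b=0, c=0, d=1, f=0} (a, e) contributes 4 new; branch {c=0, d=1, e=1, f=0} (a, b) contributes 2 new; branch {b=1, c=1, d=1, e=0, f=0} (a) contributes 2 new; branch {b=1, c=0, e=1} (a, d, f) contributes 6 new; branch {b=1, c=1, e=0} (a, d, f) contributes 6 new; branch {c=1, d=1, f=0} (a, b, e) contributes 6 new; branch {b=1, c=1} (a, d, e, f) contributes 6 new. Total: 32.

32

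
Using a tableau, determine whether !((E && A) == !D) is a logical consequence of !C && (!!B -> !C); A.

Initial set: {(!C && (!!B -> !C)); A; !!((E && A) == !D)}.
(!C && (!!B -> !C)): α-rule — add !C, (!!B -> !C).
!!((E && A) == !D): β-rule — branch into (E && A), !D  //  !(E && A), !!D.
  branch 1 (add (E && A), !D):
    (E && A): α-rule — add E, A.
    (!!B -> !C): β-rule — branch into !!!B  //  !C.
      branch 1.1 (add !!!B):
        !!!B: drop double negation, giving !B.
        ○ open, literals {A=1, B=0, C=0, D=0, E=1}.
      branch 1.2 (add !C):
        ○ open, literals {A=1, C=0, D=0, E=1}.
  branch 2 (add !(E && A), !!D):
    (!!B -> !C): β-rule — branch into !!!B  //  !C.
      branch 2.1 (add !!!B):
        !!!B: drop double negation, giving !B.
        !(E && A): β-rule — branch into !E  //  !A.
          branch 2.1.1 (add !E):
            ○ open, literals {A=1, B=0, C=0, D=1, E=0}.
          branch 2.1.2 (add !A):
            × closes — contains both A and !A.
      branch 2.2 (add !C):
        !(E && A): β-rule — branch into !E  //  !A.
          branch 2.2.1 (add !E):
            ○ open, literals {A=1, C=0, D=1, E=0}.
          branch 2.2.2 (add !A):
            × closes — contains both A and !A.
2 branches closed, 4 open.
An open branch gives a countermodel: A=1, B=0, C=0, D=0, E=1 (unmentioned atoms arbitrary); the premises hold there but the conclusion fails.

No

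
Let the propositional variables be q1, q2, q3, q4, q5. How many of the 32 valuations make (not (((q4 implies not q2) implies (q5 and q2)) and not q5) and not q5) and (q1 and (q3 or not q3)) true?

Initial set: {T ((not (((q4 implies not q2) implies (q5 and q2)) and not q5) and not q5) and (q1 and (q3 or not q3)))}.
T ((not (((q4 implies not q2) implies (q5 and q2)) and not q5) and not q5) and (q1 and (q3 or not q3))): α-rule — add T (not (((q4 implies not q2) implies (q5 and q2)) and not q5) and not q5), T (q1 and (q3 or not q3)).
T (not (((q4 implies not q2) implies (q5 and q2)) and not q5) and not q5): α-rule — add T not (((q4 implies not q2) implies (q5 and q2)) and not q5), T not q5.
T (q1 and (q3 or not q3)): α-rule — add T q1, T (q3 or not q3).
T not (((q4 implies not q2) implies (q5 and q2)) and not q5): β-rule — branch into F ((q4 implies not q2) implies (q5 and q2))  //  F not q5.
  branch 1 (add F ((q4 implies not q2) implies (q5 and q2))):
    F ((q4 implies not q2) implies (q5 and q2)): α-rule — add T (q4 implies not q2), F (q5 and q2).
    T (q3 or not q3): β-rule — branch into T q3  //  T not q3.
      branch 1.1 (add T q3):
        T (q4 implies not q2): β-rule — branch into F q4  //  T not q2.
          branch 1.1.1 (add F q4):
            F (q5 and q2): β-rule — branch into F q5  //  F q2.
              branch 1.1.1.1 (add F q5):
                ○ open, literals {q1=true, q3=true, q4=false, q5=false}.
              branch 1.1.1.2 (add F q2):
                ○ open, literals {q1=true, q2=false, q3=true, q4=false, q5=false}.
          branch 1.1.2 (add T not q2):
            F (q5 and q2): β-rule — branch into F q5  //  F q2.
              branch 1.1.2.1 (add F q5):
                ○ open, literals {q1=true, q2=false, q3=true, q5=false}.
              branch 1.1.2.2 (add F q2):
                ○ open, literals {q1=true, q2=false, q3=true, q5=false}.
      branch 1.2 (add T not q3):
        T (q4 implies not q2): β-rule — branch into F q4  //  T not q2.
          branch 1.2.1 (add F q4):
            F (q5 and q2): β-rule — branch into F q5  //  F q2.
              branch 1.2.1.1 (add F q5):
                ○ open, literals {q1=true, q3=false, q4=false, q5=false}.
              branch 1.2.1.2 (add F q2):
                ○ open, literals {q1=true, q2=false, q3=false, q4=false, q5=false}.
          branch 1.2.2 (add T not q2):
            F (q5 and q2): β-rule — branch into F q5  //  F q2.
              branch 1.2.2.1 (add F q5):
                ○ open, literals {q1=true, q2=false, q3=false, q5=false}.
              branch 1.2.2.2 (add F q2):
                ○ open, literals {q1=true, q2=false, q3=false, q5=false}.
  branch 2 (add F not q5):
    × closes — contains both q5 and not q5.
1 branch closed, 8 open.
Each open branch fixes some atoms; the unmentioned ones are free. Counting distinct full assignments: branch {q1=true, q3=true, q4=false, q5=false} (q2) contributes 2 new; branch {q1=true, q2=false, q3=true, q4=false, q5=false} (none free) contributes 0 new; branch {q1=true, q2=false, q3=true, q5=false} (q4) contributes 1 new; branch {q1=true, q2=false, q3=true, q5=false} (q4) contributes 0 new; branch {q1=true, q3=false, q4=false, q5=false} (q2) contributes 2 new; branch {q1=true, q2=false, q3=false, q4=false, q5=false} (none free) contributes 0 new; branch {q1=true, q2=false, q3=false, q5=false} (q4) contributes 1 new; branch {q1=true, q2=false, q3=false, q5=false} (q4) contributes 0 new. Total: 6.

6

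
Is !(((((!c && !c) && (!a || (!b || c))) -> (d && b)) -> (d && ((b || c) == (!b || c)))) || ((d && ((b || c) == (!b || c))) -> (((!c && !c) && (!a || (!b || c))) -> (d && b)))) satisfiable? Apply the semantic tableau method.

Unsatisfiable

Initial set: {!(((((!c && !c) && (!a || (!b || c))) -> (d && b)) -> (d && ((b || c) == (!b || c)))) || ((d && ((b || c) == (!b || c))) -> (((!c && !c) && (!a || (!b || c))) -> (d && b))))}.
!(((((!c && !c) && (!a || (!b || c))) -> (d && b)) -> (d && ((b || c) == (!b || c)))) || ((d && ((b || c) == (!b || c))) -> (((!c && !c) && (!a || (!b || c))) -> (d && b)))): α-rule — add !((((!c && !c) && (!a || (!b || c))) -> (d && b)) -> (d && ((b || c) == (!b || c)))), !((d && ((b || c) == (!b || c))) -> (((!c && !c) && (!a || (!b || c))) -> (d && b))).
!((((!c && !c) && (!a || (!b || c))) -> (d && b)) -> (d && ((b || c) == (!b || c)))): α-rule — add (((!c && !c) && (!a || (!b || c))) -> (d && b)), !(d && ((b || c) == (!b || c))).
!((d && ((b || c) == (!b || c))) -> (((!c && !c) && (!a || (!b || c))) -> (d && b))): α-rule — add (d && ((b || c) == (!b || c))), !(((!c && !c) && (!a || (!b || c))) -> (d && b)).
(d && ((b || c) == (!b || c))): α-rule — add d, ((b || c) == (!b || c)).
!(((!c && !c) && (!a || (!b || c))) -> (d && b)): α-rule — add ((!c && !c) && (!a || (!b || c))), !(d && b).
((!c && !c) && (!a || (!b || c))): α-rule — add (!c && !c), (!a || (!b || c)).
(!c && !c): α-rule — add !c, !c.
(((!c && !c) && (!a || (!b || c))) -> (d && b)): β-rule — branch into !((!c && !c) && (!a || (!b || c)))  //  (d && b).
  branch 1 (add !((!c && !c) && (!a || (!b || c)))):
    !(d && ((b || c) == (!b || c))): β-rule — branch into !d  //  !((b || c) == (!b || c)).
      branch 1.1 (add !d):
        × closes — contains both d and !d.
      branch 1.2 (add !((b || c) == (!b || c))):
        ((b || c) == (!b || c)): β-rule — branch into (b || c), (!b || c)  //  !(b || c), !(!b || c).
          branch 1.2.1 (add (b || c), (!b || c)):
            !(d && b): β-rule — branch into !d  //  !b.
              branch 1.2.1.1 (add !d):
                × closes — contains both d and !d.
              branch 1.2.1.2 (add !b):
                (!a || (!b || c)): β-rule — branch into !a  //  (!b || c).
                  branch 1.2.1.2.1 (add !a):
                    !((!c && !c) && (!a || (!b || c))): β-rule — branch into !(!c && !c)  //  !(!a || (!b || c)).
                      branch 1.2.1.2.1.1 (add !(!c && !c)):
                        !((b || c) == (!b || c)): β-rule — branch into (b || c), !(!b || c)  //  !(b || c), (!b || c).
                          branch 1.2.1.2.1.1.1 (add (b || c), !(!b || c)):
                            !(!b || c): α-rule — add !!b, !c.
                            × closes — contains both b and !b.
                          branch 1.2.1.2.1.1.2 (add !(b || c), (!b || c)):
                            !(b || c): α-rule — add !b, !c.
                            (b || c): β-rule — branch into b  //  c.
                              branch 1.2.1.2.1.1.2.1 (add b):
                                × closes — contains both b and !b.
                              branch 1.2.1.2.1.1.2.2 (add c):
                                × closes — contains both c and !c.
                      branch 1.2.1.2.1.2 (add !(!a || (!b || c))):
                        !(!a || (!b || c)): α-rule — add !!a, !(!b || c).
                        × closes — contains both a and !a.
                  branch 1.2.1.2.2 (add (!b || c)):
                    !((!c && !c) && (!a || (!b || c))): β-rule — branch into !(!c && !c)  //  !(!a || (!b || c)).
                      branch 1.2.1.2.2.1 (add !(!c && !c)):
                        !((b || c) == (!b || c)): β-rule — branch into (b || c), !(!b || c)  //  !(b || c), (!b || c).
                          branch 1.2.1.2.2.1.1 (add (b || c), !(!b || c)):
                            !(!b || c): α-rule — add !!b, !c.
                            × closes — contains both b and !b.
                          branch 1.2.1.2.2.1.2 (add !(b || c), (!b || c)):
                            !(b || c): α-rule — add !b, !c.
                            (b || c): β-rule — branch into b  //  c.
                              branch 1.2.1.2.2.1.2.1 (add b):
                                × closes — contains both b and !b.
                              branch 1.2.1.2.2.1.2.2 (add c):
                                × closes — contains both c and !c.
                      branch 1.2.1.2.2.2 (add !(!a || (!b || c))):
                        !(!a || (!b || c)): α-rule — add !!a, !(!b || c).
                        !(!b || c): α-rule — add !!b, !c.
                        × closes — contains both b and !b.
          branch 1.2.2 (add !(b || c), !(!b || c)):
            !(b || c): α-rule — add !b, !c.
            !(!b || c): α-rule — add !!b, !c.
            × closes — contains both b and !b.
  branch 2 (add (d && b)):
    (d && b): α-rule — add d, b.
    !(d && ((b || c) == (!b || c))): β-rule — branch into !d  //  !((b || c) == (!b || c)).
      branch 2.1 (add !d):
        × closes — contains both d and !d.
      branch 2.2 (add !((b || c) == (!b || c))):
        ((b || c) == (!b || c)): β-rule — branch into (b || c), (!b || c)  //  !(b || c), !(!b || c).
          branch 2.2.1 (add (b || c), (!b || c)):
            !(d && b): β-rule — branch into !d  //  !b.
              branch 2.2.1.1 (add !d):
                × closes — contains both d and !d.
              branch 2.2.1.2 (add !b):
                × closes — contains both b and !b.
          branch 2.2.2 (add !(b || c), !(!b || c)):
            !(b || c): α-rule — add !b, !c.
            × closes — contains both b and !b.
All 15 branches close.
Every branch closed; the formula is unsatisfiable.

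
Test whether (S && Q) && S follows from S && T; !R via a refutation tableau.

Initial set: {T (S && T); T !R; F ((S && Q) && S)}.
T (S && T): α-rule — add T S, T T.
F ((S && Q) && S): β-rule — branch into F (S && Q)  //  F S.
  branch 1 (add F (S && Q)):
    F (S && Q): β-rule — branch into F S  //  F Q.
      branch 1.1 (add F S):
        × closes — contains both S and !S.
      branch 1.2 (add F Q):
        ○ open, literals {Q=0, R=0, S=1, T=1}.
  branch 2 (add F S):
    × closes — contains both S and !S.
2 branches closed, 1 open.
An open branch gives a countermodel: Q=0, R=0, S=1, T=1 (unmentioned atoms arbitrary); the premises hold there but the conclusion fails.

No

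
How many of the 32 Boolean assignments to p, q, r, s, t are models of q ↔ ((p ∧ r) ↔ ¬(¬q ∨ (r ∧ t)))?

Initial set: {(q ↔ ((p ∧ r) ↔ ¬(¬q ∨ (r ∧ t))))}.
(q ↔ ((p ∧ r) ↔ ¬(¬q ∨ (r ∧ t)))): β-rule — branch into q, ((p ∧ r) ↔ ¬(¬q ∨ (r ∧ t)))  //  ¬q, ¬((p ∧ r) ↔ ¬(¬q ∨ (r ∧ t))).
  branch 1 (add q, ((p ∧ r) ↔ ¬(¬q ∨ (r ∧ t)))):
    ((p ∧ r) ↔ ¬(¬q ∨ (r ∧ t))): β-rule — branch into (p ∧ r), ¬(¬q ∨ (r ∧ t))  //  ¬(p ∧ r), ¬¬(¬q ∨ (r ∧ t)).
      branch 1.1 (add (p ∧ r), ¬(¬q ∨ (r ∧ t))):
        (p ∧ r): α-rule — add p, r.
        ¬(¬q ∨ (r ∧ t)): α-rule — add ¬¬q, ¬(r ∧ t).
        ¬(r ∧ t): β-rule — branch into ¬r  //  ¬t.
          branch 1.1.1 (add ¬r):
            × closes — contains both r and ¬r.
          branch 1.1.2 (add ¬t):
            ○ open, literals {p=T, q=T, r=T, t=F}.
      branch 1.2 (add ¬(p ∧ r), ¬¬(¬q ∨ (r ∧ t))):
        ¬(p ∧ r): β-rule — branch into ¬p  //  ¬r.
          branch 1.2.1 (add ¬p):
            ¬¬(¬q ∨ (r ∧ t)): β-rule — branch into ¬q  //  (r ∧ t).
              branch 1.2.1.1 (add ¬q):
                × closes — contains both q and ¬q.
              branch 1.2.1.2 (add (r ∧ t)):
                (r ∧ t): α-rule — add r, t.
                ○ open, literals {p=F, q=T, r=T, t=T}.
          branch 1.2.2 (add ¬r):
            ¬¬(¬q ∨ (r ∧ t)): β-rule — branch into ¬q  //  (r ∧ t).
              branch 1.2.2.1 (add ¬q):
                × closes — contains both q and ¬q.
              branch 1.2.2.2 (add (r ∧ t)):
                (r ∧ t): α-rule — add r, t.
                × closes — contains both r and ¬r.
  branch 2 (add ¬q, ¬((p ∧ r) ↔ ¬(¬q ∨ (r ∧ t)))):
    ¬((p ∧ r) ↔ ¬(¬q ∨ (r ∧ t))): β-rule — branch into (p ∧ r), ¬¬(¬q ∨ (r ∧ t))  //  ¬(p ∧ r), ¬(¬q ∨ (r ∧ t)).
      branch 2.1 (add (p ∧ r), ¬¬(¬q ∨ (r ∧ t))):
        (p ∧ r): α-rule — add p, r.
        ¬¬(¬q ∨ (r ∧ t)): β-rule — branch into ¬q  //  (r ∧ t).
          branch 2.1.1 (add ¬q):
            ○ open, literals {p=T, q=F, r=T}.
          branch 2.1.2 (add (r ∧ t)):
            (r ∧ t): α-rule — add r, t.
            ○ open, literals {p=T, q=F, r=T, t=T}.
      branch 2.2 (add ¬(p ∧ r), ¬(¬q ∨ (r ∧ t))):
        ¬(¬q ∨ (r ∧ t)): α-rule — add ¬¬q, ¬(r ∧ t).
        × closes — contains both q and ¬q.
5 branches closed, 4 open.
Each open branch fixes some atoms; the unmentioned ones are free. Counting distinct full assignments: branch {p=T, q=T, r=T, t=F} (s) contributes 2 new; branch {p=F, q=T, r=T, t=T} (s) contributes 2 new; branch {p=T, q=F, r=T} (s, t) contributes 4 new; branch {p=T, q=F, r=T, t=T} (s) contributes 0 new. Total: 8.

8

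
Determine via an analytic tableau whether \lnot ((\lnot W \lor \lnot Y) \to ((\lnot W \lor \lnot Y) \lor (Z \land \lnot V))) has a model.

Initial set: {\lnot ((\lnot W \lor \lnot Y) \to ((\lnot W \lor \lnot Y) \lor (Z \land \lnot V)))}.
\lnot ((\lnot W \lor \lnot Y) \to ((\lnot W \lor \lnot Y) \lor (Z \land \lnot V))): α-rule — add (\lnot W \lor \lnot Y), \lnot ((\lnot W \lor \lnot Y) \lor (Z \land \lnot V)).
\lnot ((\lnot W \lor \lnot Y) \lor (Z \land \lnot V)): α-rule — add \lnot (\lnot W \lor \lnot Y), \lnot (Z \land \lnot V).
\lnot (\lnot W \lor \lnot Y): α-rule — add \lnot \lnot W, \lnot \lnot Y.
(\lnot W \lor \lnot Y): β-rule — branch into \lnot W  //  \lnot Y.
  branch 1 (add \lnot W):
    × closes — contains both W and \lnot W.
  branch 2 (add \lnot Y):
    × closes — contains both Y and \lnot Y.
All 2 branches close.
Every branch closed; the formula is unsatisfiable.

Unsatisfiable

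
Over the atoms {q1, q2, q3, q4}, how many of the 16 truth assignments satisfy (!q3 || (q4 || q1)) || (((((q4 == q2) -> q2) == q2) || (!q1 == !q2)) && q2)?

Initial set: {((!q3 || (q4 || q1)) || (((((q4 == q2) -> q2) == q2) || (!q1 == !q2)) && q2))}.
((!q3 || (q4 || q1)) || (((((q4 == q2) -> q2) == q2) || (!q1 == !q2)) && q2)): β-rule — branch into (!q3 || (q4 || q1))  //  (((((q4 == q2) -> q2) == q2) || (!q1 == !q2)) && q2).
  branch 1 (add (!q3 || (q4 || q1))):
    (!q3 || (q4 || q1)): β-rule — branch into !q3  //  (q4 || q1).
      branch 1.1 (add !q3):
        ○ open, literals {q3=false}.
      branch 1.2 (add (q4 || q1)):
        (q4 || q1): β-rule — branch into q4  //  q1.
          branch 1.2.1 (add q4):
            ○ open, literals {q4=true}.
          branch 1.2.2 (add q1):
            ○ open, literals {q1=true}.
  branch 2 (add (((((q4 == q2) -> q2) == q2) || (!q1 == !q2)) && q2)):
    (((((q4 == q2) -> q2) == q2) || (!q1 == !q2)) && q2): α-rule — add ((((q4 == q2) -> q2) == q2) || (!q1 == !q2)), q2.
    ((((q4 == q2) -> q2) == q2) || (!q1 == !q2)): β-rule — branch into (((q4 == q2) -> q2) == q2)  //  (!q1 == !q2).
      branch 2.1 (add (((q4 == q2) -> q2) == q2)):
        (((q4 == q2) -> q2) == q2): β-rule — branch into ((q4 == q2) -> q2), q2  //  !((q4 == q2) -> q2), !q2.
          branch 2.1.1 (add ((q4 == q2) -> q2), q2):
            ((q4 == q2) -> q2): β-rule — branch into !(q4 == q2)  //  q2.
              branch 2.1.1.1 (add !(q4 == q2)):
                !(q4 == q2): β-rule — branch into q4, !q2  //  !q4, q2.
                  branch 2.1.1.1.1 (add q4, !q2):
                    × closes — contains both q2 and !q2.
                  branch 2.1.1.1.2 (add !q4, q2):
                    ○ open, literals {q2=true, q4=false}.
              branch 2.1.1.2 (add q2):
                ○ open, literals {q2=true}.
          branch 2.1.2 (add !((q4 == q2) -> q2), !q2):
            × closes — contains both q2 and !q2.
      branch 2.2 (add (!q1 == !q2)):
        (!q1 == !q2): β-rule — branch into !q1, !q2  //  !!q1, !!q2.
          branch 2.2.1 (add !q1, !q2):
            × closes — contains both q2 and !q2.
          branch 2.2.2 (add !!q1, !!q2):
            ○ open, literals {q1=true, q2=true}.
3 branches closed, 6 open.
Each open branch fixes some atoms; the unmentioned ones are free. Counting distinct full assignments: branch {q3=false} (q1, q2, q4) contributes 8 new; branch {q4=true} (q1, q2, q3) contributes 4 new; branch {q1=true} (q2, q3, q4) contributes 2 new; branch {q2=true, q4=false} (q1, q3) contributes 1 new; branch {q2=true} (q1, q3, q4) contributes 0 new; branch {q1=true, q2=true} (q3, q4) contributes 0 new. Total: 15.

15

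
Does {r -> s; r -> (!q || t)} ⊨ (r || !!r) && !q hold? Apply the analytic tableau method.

Initial set: {T (r -> s); T (r -> (!q || t)); F ((r || !!r) && !q)}.
T (r -> s): β-rule — branch into F r  //  T s.
  branch 1 (add F r):
    T (r -> (!q || t)): β-rule — branch into F r  //  T (!q || t).
      branch 1.1 (add F r):
        F ((r || !!r) && !q): β-rule — branch into F (r || !!r)  //  F !q.
          branch 1.1.1 (add F (r || !!r)):
            F (r || !!r): α-rule — add F r, F !!r.
            F !!r: drop double negation, giving F r.
            ○ open, literals {r=0}.
          branch 1.1.2 (add F !q):
            ○ open, literals {q=1, r=0}.
      branch 1.2 (add T (!q || t)):
        F ((r || !!r) && !q): β-rule — branch into F (r || !!r)  //  F !q.
          branch 1.2.1 (add F (r || !!r)):
            F (r || !!r): α-rule — add F r, F !!r.
            F !!r: drop double negation, giving F r.
            T (!q || t): β-rule — branch into T !q  //  T t.
              branch 1.2.1.1 (add T !q):
                ○ open, literals {q=0, r=0}.
              branch 1.2.1.2 (add T t):
                ○ open, literals {r=0, t=1}.
          branch 1.2.2 (add F !q):
            T (!q || t): β-rule — branch into T !q  //  T t.
              branch 1.2.2.1 (add T !q):
                × closes — contains both q and !q.
              branch 1.2.2.2 (add T t):
                ○ open, literals {q=1, r=0, t=1}.
  branch 2 (add T s):
    T (r -> (!q || t)): β-rule — branch into F r  //  T (!q || t).
      branch 2.1 (add F r):
        F ((r || !!r) && !q): β-rule — branch into F (r || !!r)  //  F !q.
          branch 2.1.1 (add F (r || !!r)):
            F (r || !!r): α-rule — add F r, F !!r.
            F !!r: drop double negation, giving F r.
            ○ open, literals {r=0, s=1}.
          branch 2.1.2 (add F !q):
            ○ open, literals {q=1, r=0, s=1}.
      branch 2.2 (add T (!q || t)):
        F ((r || !!r) && !q): β-rule — branch into F (r || !!r)  //  F !q.
          branch 2.2.1 (add F (r || !!r)):
            F (r || !!r): α-rule — add F r, F !!r.
            F !!r: drop double negation, giving F r.
            T (!q || t): β-rule — branch into T !q  //  T t.
              branch 2.2.1.1 (add T !q):
                ○ open, literals {q=0, r=0, s=1}.
              branch 2.2.1.2 (add T t):
                ○ open, literals {r=0, s=1, t=1}.
          branch 2.2.2 (add F !q):
            T (!q || t): β-rule — branch into T !q  //  T t.
              branch 2.2.2.1 (add T !q):
                × closes — contains both q and !q.
              branch 2.2.2.2 (add T t):
                ○ open, literals {q=1, s=1, t=1}.
2 branches closed, 10 open.
An open branch gives a countermodel: r=0 (unmentioned atoms arbitrary); the premises hold there but the conclusion fails.

No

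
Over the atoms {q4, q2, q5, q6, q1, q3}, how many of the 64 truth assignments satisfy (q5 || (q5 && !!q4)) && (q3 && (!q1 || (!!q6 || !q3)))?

Initial set: {T ((q5 || (q5 && !!q4)) && (q3 && (!q1 || (!!q6 || !q3))))}.
T ((q5 || (q5 && !!q4)) && (q3 && (!q1 || (!!q6 || !q3)))): α-rule — add T (q5 || (q5 && !!q4)), T (q3 && (!q1 || (!!q6 || !q3))).
T (q3 && (!q1 || (!!q6 || !q3))): α-rule — add T q3, T (!q1 || (!!q6 || !q3)).
T (q5 || (q5 && !!q4)): β-rule — branch into T q5  //  T (q5 && !!q4).
  branch 1 (add T q5):
    T (!q1 || (!!q6 || !q3)): β-rule — branch into T !q1  //  T (!!q6 || !q3).
      branch 1.1 (add T !q1):
        ○ open, literals {q1=false, q3=true, q5=true}.
      branch 1.2 (add T (!!q6 || !q3)):
        T (!!q6 || !q3): β-rule — branch into T !!q6  //  T !q3.
          branch 1.2.1 (add T !!q6):
            T !!q6: drop double negation, giving T q6.
            ○ open, literals {q3=true, q5=true, q6=true}.
          branch 1.2.2 (add T !q3):
            × closes — contains both q3 and !q3.
  branch 2 (add T (q5 && !!q4)):
    T (q5 && !!q4): α-rule — add T q5, T !!q4.
    T !!q4: drop double negation, giving T q4.
    T (!q1 || (!!q6 || !q3)): β-rule — branch into T !q1  //  T (!!q6 || !q3).
      branch 2.1 (add T !q1):
        ○ open, literals {q1=false, q3=true, q4=true, q5=true}.
      branch 2.2 (add T (!!q6 || !q3)):
        T (!!q6 || !q3): β-rule — branch into T !!q6  //  T !q3.
          branch 2.2.1 (add T !!q6):
            T !!q6: drop double negation, giving T q6.
            ○ open, literals {q3=true, q4=true, q5=true, q6=true}.
          branch 2.2.2 (add T !q3):
            × closes — contains both q3 and !q3.
2 branches closed, 4 open.
Each open branch fixes some atoms; the unmentioned ones are free. Counting distinct full assignments: branch {q1=false, q3=true, q5=true} (q4, q2, q6) contributes 8 new; branch {q3=true, q5=true, q6=true} (q4, q2, q1) contributes 4 new; branch {q1=false, q3=true, q4=true, q5=true} (q2, q6) contributes 0 new; branch {q3=true, q4=true, q5=true, q6=true} (q2, q1) contributes 0 new. Total: 12.

12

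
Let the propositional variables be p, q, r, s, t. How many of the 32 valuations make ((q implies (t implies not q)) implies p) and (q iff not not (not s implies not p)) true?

12

Initial set: {(((q implies (t implies not q)) implies p) and (q iff not not (not s implies not p)))}.
(((q implies (t implies not q)) implies p) and (q iff not not (not s implies not p))): α-rule — add ((q implies (t implies not q)) implies p), (q iff not not (not s implies not p)).
((q implies (t implies not q)) implies p): β-rule — branch into not (q implies (t implies not q))  //  p.
  branch 1 (add not (q implies (t implies not q))):
    not (q implies (t implies not q)): α-rule — add q, not (t implies not q).
    not (t implies not q): α-rule — add t, not not q.
    (q iff not not (not s implies not p)): β-rule — branch into q, not not (not s implies not p)  //  not q, not not not (not s implies not p).
      branch 1.1 (add q, not not (not s implies not p)):
        not not (not s implies not p): drop double negation, giving (not s implies not p).
        (not s implies not p): β-rule — branch into not not s  //  not p.
          branch 1.1.1 (add not not s):
            ○ open, literals {q=true, s=true, t=true}.
          branch 1.1.2 (add not p):
            ○ open, literals {p=false, q=true, t=true}.
      branch 1.2 (add not q, not not not (not s implies not p)):
        × closes — contains both q and not q.
  branch 2 (add p):
    (q iff not not (not s implies not p)): β-rule — branch into q, not not (not s implies not p)  //  not q, not not not (not s implies not p).
      branch 2.1 (add q, not not (not s implies not p)):
        not not (not s implies not p): drop double negation, giving (not s implies not p).
        (not s implies not p): β-rule — branch into not not s  //  not p.
          branch 2.1.1 (add not not s):
            ○ open, literals {p=true, q=true, s=true}.
          branch 2.1.2 (add not p):
            × closes — contains both p and not p.
      branch 2.2 (add not q, not not not (not s implies not p)):
        not not not (not s implies not p): drop double negation, giving not (not s implies not p).
        not (not s implies not p): α-rule — add not s, not not p.
        ○ open, literals {p=true, q=false, s=false}.
2 branches closed, 4 open.
Each open branch fixes some atoms; the unmentioned ones are free. Counting distinct full assignments: branch {q=true, s=true, t=true} (p, r) contributes 4 new; branch {p=false, q=true, t=true} (r, s) contributes 2 new; branch {p=true, q=true, s=true} (r, t) contributes 2 new; branch {p=true, q=false, s=false} (r, t) contributes 4 new. Total: 12.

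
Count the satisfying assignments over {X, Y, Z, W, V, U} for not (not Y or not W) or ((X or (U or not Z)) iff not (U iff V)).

40

Initial set: {(not (not Y or not W) or ((X or (U or not Z)) iff not (U iff V)))}.
(not (not Y or not W) or ((X or (U or not Z)) iff not (U iff V))): β-rule — branch into not (not Y or not W)  //  ((X or (U or not Z)) iff not (U iff V)).
  branch 1 (add not (not Y or not W)):
    not (not Y or not W): α-rule — add not not Y, not not W.
    ○ open, literals {W=true, Y=true}.
  branch 2 (add ((X or (U or not Z)) iff not (U iff V))):
    ((X or (U or not Z)) iff not (U iff V)): β-rule — branch into (X or (U or not Z)), not (U iff V)  //  not (X or (U or not Z)), not not (U iff V).
      branch 2.1 (add (X or (U or not Z)), not (U iff V)):
        (X or (U or not Z)): β-rule — branch into X  //  (U or not Z).
          branch 2.1.1 (add X):
            not (U iff V): β-rule — branch into U, not V  //  not U, V.
              branch 2.1.1.1 (add U, not V):
                ○ open, literals {U=true, V=false, X=true}.
              branch 2.1.1.2 (add not U, V):
                ○ open, literals {U=false, V=true, X=true}.
          branch 2.1.2 (add (U or not Z)):
            not (U iff V): β-rule — branch into U, not V  //  not U, V.
              branch 2.1.2.1 (add U, not V):
                (U or not Z): β-rule — branch into U  //  not Z.
                  branch 2.1.2.1.1 (add U):
                    ○ open, literals {U=true, V=false}.
                  branch 2.1.2.1.2 (add not Z):
                    ○ open, literals {U=true, V=false, Z=false}.
              branch 2.1.2.2 (add not U, V):
                (U or not Z): β-rule — branch into U  //  not Z.
                  branch 2.1.2.2.1 (add U):
                    × closes — contains both U and not U.
                  branch 2.1.2.2.2 (add not Z):
                    ○ open, literals {U=false, V=true, Z=false}.
      branch 2.2 (add not (X or (U or not Z)), not not (U iff V)):
        not (X or (U or not Z)): α-rule — add not X, not (U or not Z).
        not (U or not Z): α-rule — add not U, not not Z.
        not not (U iff V): β-rule — branch into U, V  //  not U, not V.
          branch 2.2.1 (add U, V):
            × closes — contains both U and not U.
          branch 2.2.2 (add not U, not V):
            ○ open, literals {U=false, V=false, X=false, Z=true}.
2 branches closed, 7 open.
Each open branch fixes some atoms; the unmentioned ones are free. Counting distinct full assignments: branch {W=true, Y=true} (X, Z, V, U) contributes 16 new; branch {U=true, V=false, X=true} (Y, Z, W) contributes 6 new; branch {U=false, V=true, X=true} (Y, Z, W) contributes 6 new; branch {U=true, V=false} (X, Y, Z, W) contributes 6 new; branch {U=true, V=false, Z=false} (X, Y, W) contributes 0 new; branch {U=false, V=true, Z=false} (X, Y, W) contributes 3 new; branch {U=false, V=false, X=false, Z=true} (Y, W) contributes 3 new. Total: 40.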